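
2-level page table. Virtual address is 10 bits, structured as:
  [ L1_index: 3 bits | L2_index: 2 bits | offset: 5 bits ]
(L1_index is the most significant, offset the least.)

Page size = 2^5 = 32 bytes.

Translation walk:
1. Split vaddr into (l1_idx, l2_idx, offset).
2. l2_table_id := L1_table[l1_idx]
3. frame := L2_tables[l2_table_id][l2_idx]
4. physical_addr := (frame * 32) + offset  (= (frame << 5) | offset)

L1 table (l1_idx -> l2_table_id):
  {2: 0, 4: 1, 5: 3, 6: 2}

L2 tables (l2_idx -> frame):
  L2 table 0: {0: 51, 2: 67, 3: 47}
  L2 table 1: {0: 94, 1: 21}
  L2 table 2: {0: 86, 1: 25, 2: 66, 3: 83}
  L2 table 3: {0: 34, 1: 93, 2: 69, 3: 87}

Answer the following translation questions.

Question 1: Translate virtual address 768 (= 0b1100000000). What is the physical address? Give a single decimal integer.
vaddr = 768 = 0b1100000000
Split: l1_idx=6, l2_idx=0, offset=0
L1[6] = 2
L2[2][0] = 86
paddr = 86 * 32 + 0 = 2752

Answer: 2752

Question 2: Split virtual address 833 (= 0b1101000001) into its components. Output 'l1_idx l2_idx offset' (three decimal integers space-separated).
vaddr = 833 = 0b1101000001
  top 3 bits -> l1_idx = 6
  next 2 bits -> l2_idx = 2
  bottom 5 bits -> offset = 1

Answer: 6 2 1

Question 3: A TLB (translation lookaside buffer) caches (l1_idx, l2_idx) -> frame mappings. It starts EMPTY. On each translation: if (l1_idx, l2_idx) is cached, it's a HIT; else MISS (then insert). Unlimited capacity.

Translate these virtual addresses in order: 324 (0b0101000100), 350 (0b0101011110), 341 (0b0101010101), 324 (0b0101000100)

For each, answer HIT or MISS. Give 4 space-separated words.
Answer: MISS HIT HIT HIT

Derivation:
vaddr=324: (2,2) not in TLB -> MISS, insert
vaddr=350: (2,2) in TLB -> HIT
vaddr=341: (2,2) in TLB -> HIT
vaddr=324: (2,2) in TLB -> HIT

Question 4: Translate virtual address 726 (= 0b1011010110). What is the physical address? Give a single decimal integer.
Answer: 2230

Derivation:
vaddr = 726 = 0b1011010110
Split: l1_idx=5, l2_idx=2, offset=22
L1[5] = 3
L2[3][2] = 69
paddr = 69 * 32 + 22 = 2230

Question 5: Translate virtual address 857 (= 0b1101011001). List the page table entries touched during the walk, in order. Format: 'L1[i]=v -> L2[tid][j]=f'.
vaddr = 857 = 0b1101011001
Split: l1_idx=6, l2_idx=2, offset=25

Answer: L1[6]=2 -> L2[2][2]=66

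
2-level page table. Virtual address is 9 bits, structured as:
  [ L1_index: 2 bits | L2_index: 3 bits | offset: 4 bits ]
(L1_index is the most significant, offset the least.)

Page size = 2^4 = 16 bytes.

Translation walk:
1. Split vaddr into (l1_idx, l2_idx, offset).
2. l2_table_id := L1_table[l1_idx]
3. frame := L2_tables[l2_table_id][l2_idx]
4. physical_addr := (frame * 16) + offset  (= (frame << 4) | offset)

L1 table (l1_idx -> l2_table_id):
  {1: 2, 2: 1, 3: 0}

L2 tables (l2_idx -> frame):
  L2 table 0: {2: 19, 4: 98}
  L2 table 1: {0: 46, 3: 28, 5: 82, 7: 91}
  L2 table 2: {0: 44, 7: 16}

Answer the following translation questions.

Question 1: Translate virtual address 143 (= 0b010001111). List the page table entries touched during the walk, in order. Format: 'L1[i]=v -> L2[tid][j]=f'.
vaddr = 143 = 0b010001111
Split: l1_idx=1, l2_idx=0, offset=15

Answer: L1[1]=2 -> L2[2][0]=44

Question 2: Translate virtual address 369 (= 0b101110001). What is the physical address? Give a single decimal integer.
vaddr = 369 = 0b101110001
Split: l1_idx=2, l2_idx=7, offset=1
L1[2] = 1
L2[1][7] = 91
paddr = 91 * 16 + 1 = 1457

Answer: 1457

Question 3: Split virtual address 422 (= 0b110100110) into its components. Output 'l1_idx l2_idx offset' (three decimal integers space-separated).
vaddr = 422 = 0b110100110
  top 2 bits -> l1_idx = 3
  next 3 bits -> l2_idx = 2
  bottom 4 bits -> offset = 6

Answer: 3 2 6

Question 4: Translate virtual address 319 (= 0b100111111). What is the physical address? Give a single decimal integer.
Answer: 463

Derivation:
vaddr = 319 = 0b100111111
Split: l1_idx=2, l2_idx=3, offset=15
L1[2] = 1
L2[1][3] = 28
paddr = 28 * 16 + 15 = 463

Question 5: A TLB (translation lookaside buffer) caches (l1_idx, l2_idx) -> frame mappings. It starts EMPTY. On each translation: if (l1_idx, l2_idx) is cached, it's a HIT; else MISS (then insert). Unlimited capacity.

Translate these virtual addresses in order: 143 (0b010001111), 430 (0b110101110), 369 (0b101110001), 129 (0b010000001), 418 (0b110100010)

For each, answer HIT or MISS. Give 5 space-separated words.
Answer: MISS MISS MISS HIT HIT

Derivation:
vaddr=143: (1,0) not in TLB -> MISS, insert
vaddr=430: (3,2) not in TLB -> MISS, insert
vaddr=369: (2,7) not in TLB -> MISS, insert
vaddr=129: (1,0) in TLB -> HIT
vaddr=418: (3,2) in TLB -> HIT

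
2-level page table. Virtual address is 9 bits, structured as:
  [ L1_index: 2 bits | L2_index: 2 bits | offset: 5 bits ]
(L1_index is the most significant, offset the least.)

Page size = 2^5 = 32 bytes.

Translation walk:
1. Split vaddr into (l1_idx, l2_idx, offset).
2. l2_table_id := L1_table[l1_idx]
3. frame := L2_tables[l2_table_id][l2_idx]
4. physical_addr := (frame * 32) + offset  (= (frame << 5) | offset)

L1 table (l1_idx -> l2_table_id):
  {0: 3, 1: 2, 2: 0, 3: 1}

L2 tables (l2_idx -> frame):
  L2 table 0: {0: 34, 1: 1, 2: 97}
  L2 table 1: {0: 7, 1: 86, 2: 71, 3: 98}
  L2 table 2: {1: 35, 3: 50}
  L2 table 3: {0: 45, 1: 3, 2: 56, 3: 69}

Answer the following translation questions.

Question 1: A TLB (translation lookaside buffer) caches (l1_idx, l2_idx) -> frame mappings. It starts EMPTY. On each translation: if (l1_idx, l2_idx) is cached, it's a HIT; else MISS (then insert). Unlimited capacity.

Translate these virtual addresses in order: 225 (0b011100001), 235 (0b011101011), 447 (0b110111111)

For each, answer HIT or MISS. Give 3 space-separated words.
vaddr=225: (1,3) not in TLB -> MISS, insert
vaddr=235: (1,3) in TLB -> HIT
vaddr=447: (3,1) not in TLB -> MISS, insert

Answer: MISS HIT MISS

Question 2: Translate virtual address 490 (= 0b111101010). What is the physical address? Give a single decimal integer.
vaddr = 490 = 0b111101010
Split: l1_idx=3, l2_idx=3, offset=10
L1[3] = 1
L2[1][3] = 98
paddr = 98 * 32 + 10 = 3146

Answer: 3146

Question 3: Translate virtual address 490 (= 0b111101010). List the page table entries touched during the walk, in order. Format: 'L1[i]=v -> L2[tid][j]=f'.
vaddr = 490 = 0b111101010
Split: l1_idx=3, l2_idx=3, offset=10

Answer: L1[3]=1 -> L2[1][3]=98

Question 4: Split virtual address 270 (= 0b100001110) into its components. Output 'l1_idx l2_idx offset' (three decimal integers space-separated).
vaddr = 270 = 0b100001110
  top 2 bits -> l1_idx = 2
  next 2 bits -> l2_idx = 0
  bottom 5 bits -> offset = 14

Answer: 2 0 14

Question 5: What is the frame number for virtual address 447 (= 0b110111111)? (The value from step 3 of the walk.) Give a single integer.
Answer: 86

Derivation:
vaddr = 447: l1_idx=3, l2_idx=1
L1[3] = 1; L2[1][1] = 86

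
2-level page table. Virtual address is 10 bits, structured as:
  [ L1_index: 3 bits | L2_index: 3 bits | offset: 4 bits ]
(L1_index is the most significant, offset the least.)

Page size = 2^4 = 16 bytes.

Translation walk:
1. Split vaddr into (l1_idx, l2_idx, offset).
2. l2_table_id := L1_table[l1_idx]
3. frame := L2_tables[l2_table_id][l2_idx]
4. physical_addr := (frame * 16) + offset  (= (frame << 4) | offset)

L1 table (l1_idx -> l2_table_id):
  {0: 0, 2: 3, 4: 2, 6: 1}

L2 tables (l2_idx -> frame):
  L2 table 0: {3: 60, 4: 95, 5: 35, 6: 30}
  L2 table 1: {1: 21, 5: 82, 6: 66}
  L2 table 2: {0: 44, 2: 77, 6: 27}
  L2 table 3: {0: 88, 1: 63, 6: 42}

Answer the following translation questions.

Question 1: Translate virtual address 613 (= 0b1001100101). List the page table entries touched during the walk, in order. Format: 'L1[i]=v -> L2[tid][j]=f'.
Answer: L1[4]=2 -> L2[2][6]=27

Derivation:
vaddr = 613 = 0b1001100101
Split: l1_idx=4, l2_idx=6, offset=5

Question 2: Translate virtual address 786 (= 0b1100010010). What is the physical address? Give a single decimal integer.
vaddr = 786 = 0b1100010010
Split: l1_idx=6, l2_idx=1, offset=2
L1[6] = 1
L2[1][1] = 21
paddr = 21 * 16 + 2 = 338

Answer: 338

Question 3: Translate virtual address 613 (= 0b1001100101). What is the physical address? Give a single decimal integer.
vaddr = 613 = 0b1001100101
Split: l1_idx=4, l2_idx=6, offset=5
L1[4] = 2
L2[2][6] = 27
paddr = 27 * 16 + 5 = 437

Answer: 437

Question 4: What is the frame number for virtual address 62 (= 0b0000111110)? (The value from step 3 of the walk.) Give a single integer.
vaddr = 62: l1_idx=0, l2_idx=3
L1[0] = 0; L2[0][3] = 60

Answer: 60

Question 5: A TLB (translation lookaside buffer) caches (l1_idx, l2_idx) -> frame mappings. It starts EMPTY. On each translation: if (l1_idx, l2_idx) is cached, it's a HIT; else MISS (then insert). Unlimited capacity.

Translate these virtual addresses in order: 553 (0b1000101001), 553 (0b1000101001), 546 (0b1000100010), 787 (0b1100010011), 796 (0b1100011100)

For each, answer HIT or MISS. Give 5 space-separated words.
Answer: MISS HIT HIT MISS HIT

Derivation:
vaddr=553: (4,2) not in TLB -> MISS, insert
vaddr=553: (4,2) in TLB -> HIT
vaddr=546: (4,2) in TLB -> HIT
vaddr=787: (6,1) not in TLB -> MISS, insert
vaddr=796: (6,1) in TLB -> HIT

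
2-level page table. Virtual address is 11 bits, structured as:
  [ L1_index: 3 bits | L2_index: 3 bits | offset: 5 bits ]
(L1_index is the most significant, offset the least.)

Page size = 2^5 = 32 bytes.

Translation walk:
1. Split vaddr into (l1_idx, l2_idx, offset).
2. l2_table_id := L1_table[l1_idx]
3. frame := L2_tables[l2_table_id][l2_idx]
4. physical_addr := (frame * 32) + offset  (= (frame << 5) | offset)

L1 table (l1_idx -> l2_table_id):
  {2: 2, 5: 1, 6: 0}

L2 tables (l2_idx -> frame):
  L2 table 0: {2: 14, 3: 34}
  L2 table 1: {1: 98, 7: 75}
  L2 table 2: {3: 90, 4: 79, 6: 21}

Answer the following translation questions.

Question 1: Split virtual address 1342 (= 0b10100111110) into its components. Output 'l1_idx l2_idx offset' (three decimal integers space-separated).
Answer: 5 1 30

Derivation:
vaddr = 1342 = 0b10100111110
  top 3 bits -> l1_idx = 5
  next 3 bits -> l2_idx = 1
  bottom 5 bits -> offset = 30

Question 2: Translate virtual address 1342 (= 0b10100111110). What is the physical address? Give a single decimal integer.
Answer: 3166

Derivation:
vaddr = 1342 = 0b10100111110
Split: l1_idx=5, l2_idx=1, offset=30
L1[5] = 1
L2[1][1] = 98
paddr = 98 * 32 + 30 = 3166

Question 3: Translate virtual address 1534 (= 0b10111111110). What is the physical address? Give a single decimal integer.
vaddr = 1534 = 0b10111111110
Split: l1_idx=5, l2_idx=7, offset=30
L1[5] = 1
L2[1][7] = 75
paddr = 75 * 32 + 30 = 2430

Answer: 2430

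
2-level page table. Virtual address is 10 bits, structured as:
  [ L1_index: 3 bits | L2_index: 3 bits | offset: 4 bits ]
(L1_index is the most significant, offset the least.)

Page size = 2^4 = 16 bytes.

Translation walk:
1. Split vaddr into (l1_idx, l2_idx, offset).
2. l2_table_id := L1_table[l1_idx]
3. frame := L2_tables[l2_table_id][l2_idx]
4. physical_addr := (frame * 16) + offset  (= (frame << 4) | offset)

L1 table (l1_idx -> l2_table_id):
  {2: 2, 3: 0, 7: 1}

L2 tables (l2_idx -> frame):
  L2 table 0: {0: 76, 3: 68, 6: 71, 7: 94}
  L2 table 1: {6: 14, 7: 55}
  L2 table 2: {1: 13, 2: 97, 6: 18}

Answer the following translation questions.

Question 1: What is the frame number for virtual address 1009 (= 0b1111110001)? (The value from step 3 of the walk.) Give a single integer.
Answer: 55

Derivation:
vaddr = 1009: l1_idx=7, l2_idx=7
L1[7] = 1; L2[1][7] = 55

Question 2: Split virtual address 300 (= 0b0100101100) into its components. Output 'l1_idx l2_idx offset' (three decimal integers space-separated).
Answer: 2 2 12

Derivation:
vaddr = 300 = 0b0100101100
  top 3 bits -> l1_idx = 2
  next 3 bits -> l2_idx = 2
  bottom 4 bits -> offset = 12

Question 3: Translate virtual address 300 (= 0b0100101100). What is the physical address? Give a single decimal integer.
Answer: 1564

Derivation:
vaddr = 300 = 0b0100101100
Split: l1_idx=2, l2_idx=2, offset=12
L1[2] = 2
L2[2][2] = 97
paddr = 97 * 16 + 12 = 1564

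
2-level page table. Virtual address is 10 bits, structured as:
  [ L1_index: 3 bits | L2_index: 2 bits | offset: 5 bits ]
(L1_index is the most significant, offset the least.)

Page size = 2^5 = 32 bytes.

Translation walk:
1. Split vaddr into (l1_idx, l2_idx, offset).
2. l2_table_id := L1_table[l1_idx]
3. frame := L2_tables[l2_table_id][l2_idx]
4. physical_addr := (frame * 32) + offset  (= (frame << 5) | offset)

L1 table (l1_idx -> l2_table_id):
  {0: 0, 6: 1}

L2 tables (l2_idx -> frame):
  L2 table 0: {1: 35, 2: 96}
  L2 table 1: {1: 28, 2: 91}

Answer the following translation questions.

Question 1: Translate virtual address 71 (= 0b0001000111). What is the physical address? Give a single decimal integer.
vaddr = 71 = 0b0001000111
Split: l1_idx=0, l2_idx=2, offset=7
L1[0] = 0
L2[0][2] = 96
paddr = 96 * 32 + 7 = 3079

Answer: 3079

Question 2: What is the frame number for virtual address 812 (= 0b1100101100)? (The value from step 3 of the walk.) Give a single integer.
Answer: 28

Derivation:
vaddr = 812: l1_idx=6, l2_idx=1
L1[6] = 1; L2[1][1] = 28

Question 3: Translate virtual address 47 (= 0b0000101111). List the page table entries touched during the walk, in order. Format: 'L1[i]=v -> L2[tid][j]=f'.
vaddr = 47 = 0b0000101111
Split: l1_idx=0, l2_idx=1, offset=15

Answer: L1[0]=0 -> L2[0][1]=35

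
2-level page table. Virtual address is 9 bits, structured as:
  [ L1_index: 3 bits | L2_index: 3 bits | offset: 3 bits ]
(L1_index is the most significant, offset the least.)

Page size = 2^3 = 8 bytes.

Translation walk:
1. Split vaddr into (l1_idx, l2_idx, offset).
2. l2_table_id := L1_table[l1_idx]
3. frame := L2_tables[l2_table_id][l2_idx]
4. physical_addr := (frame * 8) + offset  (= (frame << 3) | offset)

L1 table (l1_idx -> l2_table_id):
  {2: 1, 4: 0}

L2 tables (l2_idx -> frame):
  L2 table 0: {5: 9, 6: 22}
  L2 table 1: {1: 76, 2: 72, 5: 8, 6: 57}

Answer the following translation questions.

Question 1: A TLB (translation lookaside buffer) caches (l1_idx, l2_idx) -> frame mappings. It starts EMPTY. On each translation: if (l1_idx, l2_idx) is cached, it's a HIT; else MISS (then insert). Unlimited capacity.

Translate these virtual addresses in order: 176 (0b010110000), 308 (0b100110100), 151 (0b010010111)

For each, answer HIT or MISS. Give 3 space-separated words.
Answer: MISS MISS MISS

Derivation:
vaddr=176: (2,6) not in TLB -> MISS, insert
vaddr=308: (4,6) not in TLB -> MISS, insert
vaddr=151: (2,2) not in TLB -> MISS, insert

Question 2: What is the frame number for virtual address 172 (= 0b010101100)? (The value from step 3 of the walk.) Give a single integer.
vaddr = 172: l1_idx=2, l2_idx=5
L1[2] = 1; L2[1][5] = 8

Answer: 8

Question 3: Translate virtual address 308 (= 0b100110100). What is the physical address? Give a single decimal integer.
Answer: 180

Derivation:
vaddr = 308 = 0b100110100
Split: l1_idx=4, l2_idx=6, offset=4
L1[4] = 0
L2[0][6] = 22
paddr = 22 * 8 + 4 = 180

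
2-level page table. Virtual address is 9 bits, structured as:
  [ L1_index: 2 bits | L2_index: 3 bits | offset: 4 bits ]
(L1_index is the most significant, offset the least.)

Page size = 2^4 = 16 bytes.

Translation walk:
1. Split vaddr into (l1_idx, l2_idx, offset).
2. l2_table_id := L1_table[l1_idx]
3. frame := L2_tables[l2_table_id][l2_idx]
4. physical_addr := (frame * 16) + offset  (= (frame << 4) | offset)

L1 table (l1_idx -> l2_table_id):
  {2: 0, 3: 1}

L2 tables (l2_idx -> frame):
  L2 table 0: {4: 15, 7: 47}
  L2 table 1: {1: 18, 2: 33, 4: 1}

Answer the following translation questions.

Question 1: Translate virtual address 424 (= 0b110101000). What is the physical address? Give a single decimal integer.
vaddr = 424 = 0b110101000
Split: l1_idx=3, l2_idx=2, offset=8
L1[3] = 1
L2[1][2] = 33
paddr = 33 * 16 + 8 = 536

Answer: 536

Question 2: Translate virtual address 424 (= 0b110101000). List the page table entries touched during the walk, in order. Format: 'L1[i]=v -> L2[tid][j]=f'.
vaddr = 424 = 0b110101000
Split: l1_idx=3, l2_idx=2, offset=8

Answer: L1[3]=1 -> L2[1][2]=33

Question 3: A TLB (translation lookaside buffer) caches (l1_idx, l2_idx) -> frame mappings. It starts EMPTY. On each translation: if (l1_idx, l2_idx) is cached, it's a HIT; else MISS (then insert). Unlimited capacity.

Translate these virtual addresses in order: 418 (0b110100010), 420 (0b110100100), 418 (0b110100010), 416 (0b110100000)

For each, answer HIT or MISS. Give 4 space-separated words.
Answer: MISS HIT HIT HIT

Derivation:
vaddr=418: (3,2) not in TLB -> MISS, insert
vaddr=420: (3,2) in TLB -> HIT
vaddr=418: (3,2) in TLB -> HIT
vaddr=416: (3,2) in TLB -> HIT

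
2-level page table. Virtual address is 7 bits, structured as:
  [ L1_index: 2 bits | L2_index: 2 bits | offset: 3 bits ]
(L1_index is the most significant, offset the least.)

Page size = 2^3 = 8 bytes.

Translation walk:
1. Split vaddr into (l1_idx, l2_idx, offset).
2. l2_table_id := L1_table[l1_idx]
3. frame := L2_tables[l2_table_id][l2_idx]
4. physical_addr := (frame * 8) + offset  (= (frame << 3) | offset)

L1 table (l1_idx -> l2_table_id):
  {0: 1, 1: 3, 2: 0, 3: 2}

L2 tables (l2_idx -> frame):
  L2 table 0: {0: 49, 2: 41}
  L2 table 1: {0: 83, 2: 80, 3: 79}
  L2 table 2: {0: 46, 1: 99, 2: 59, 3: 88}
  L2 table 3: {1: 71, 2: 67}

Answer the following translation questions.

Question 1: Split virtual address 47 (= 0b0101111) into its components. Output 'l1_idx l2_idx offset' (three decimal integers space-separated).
Answer: 1 1 7

Derivation:
vaddr = 47 = 0b0101111
  top 2 bits -> l1_idx = 1
  next 2 bits -> l2_idx = 1
  bottom 3 bits -> offset = 7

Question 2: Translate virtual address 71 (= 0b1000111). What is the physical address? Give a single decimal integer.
Answer: 399

Derivation:
vaddr = 71 = 0b1000111
Split: l1_idx=2, l2_idx=0, offset=7
L1[2] = 0
L2[0][0] = 49
paddr = 49 * 8 + 7 = 399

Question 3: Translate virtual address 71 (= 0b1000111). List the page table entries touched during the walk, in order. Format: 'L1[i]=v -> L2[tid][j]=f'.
Answer: L1[2]=0 -> L2[0][0]=49

Derivation:
vaddr = 71 = 0b1000111
Split: l1_idx=2, l2_idx=0, offset=7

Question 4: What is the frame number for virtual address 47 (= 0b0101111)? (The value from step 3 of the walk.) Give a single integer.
Answer: 71

Derivation:
vaddr = 47: l1_idx=1, l2_idx=1
L1[1] = 3; L2[3][1] = 71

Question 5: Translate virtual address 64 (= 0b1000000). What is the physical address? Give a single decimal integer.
vaddr = 64 = 0b1000000
Split: l1_idx=2, l2_idx=0, offset=0
L1[2] = 0
L2[0][0] = 49
paddr = 49 * 8 + 0 = 392

Answer: 392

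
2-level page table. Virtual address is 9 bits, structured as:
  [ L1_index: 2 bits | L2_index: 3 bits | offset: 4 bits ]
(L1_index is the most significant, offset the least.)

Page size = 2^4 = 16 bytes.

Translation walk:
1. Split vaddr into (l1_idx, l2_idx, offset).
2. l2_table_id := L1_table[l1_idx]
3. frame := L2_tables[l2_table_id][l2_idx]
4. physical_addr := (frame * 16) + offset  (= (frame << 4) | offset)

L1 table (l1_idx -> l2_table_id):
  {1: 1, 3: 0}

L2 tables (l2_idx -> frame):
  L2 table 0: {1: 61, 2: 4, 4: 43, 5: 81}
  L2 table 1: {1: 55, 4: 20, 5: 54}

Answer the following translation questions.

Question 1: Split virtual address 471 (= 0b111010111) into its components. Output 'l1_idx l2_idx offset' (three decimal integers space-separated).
vaddr = 471 = 0b111010111
  top 2 bits -> l1_idx = 3
  next 3 bits -> l2_idx = 5
  bottom 4 bits -> offset = 7

Answer: 3 5 7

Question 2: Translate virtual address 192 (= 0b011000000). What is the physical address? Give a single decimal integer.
vaddr = 192 = 0b011000000
Split: l1_idx=1, l2_idx=4, offset=0
L1[1] = 1
L2[1][4] = 20
paddr = 20 * 16 + 0 = 320

Answer: 320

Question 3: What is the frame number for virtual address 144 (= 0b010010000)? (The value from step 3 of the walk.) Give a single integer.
Answer: 55

Derivation:
vaddr = 144: l1_idx=1, l2_idx=1
L1[1] = 1; L2[1][1] = 55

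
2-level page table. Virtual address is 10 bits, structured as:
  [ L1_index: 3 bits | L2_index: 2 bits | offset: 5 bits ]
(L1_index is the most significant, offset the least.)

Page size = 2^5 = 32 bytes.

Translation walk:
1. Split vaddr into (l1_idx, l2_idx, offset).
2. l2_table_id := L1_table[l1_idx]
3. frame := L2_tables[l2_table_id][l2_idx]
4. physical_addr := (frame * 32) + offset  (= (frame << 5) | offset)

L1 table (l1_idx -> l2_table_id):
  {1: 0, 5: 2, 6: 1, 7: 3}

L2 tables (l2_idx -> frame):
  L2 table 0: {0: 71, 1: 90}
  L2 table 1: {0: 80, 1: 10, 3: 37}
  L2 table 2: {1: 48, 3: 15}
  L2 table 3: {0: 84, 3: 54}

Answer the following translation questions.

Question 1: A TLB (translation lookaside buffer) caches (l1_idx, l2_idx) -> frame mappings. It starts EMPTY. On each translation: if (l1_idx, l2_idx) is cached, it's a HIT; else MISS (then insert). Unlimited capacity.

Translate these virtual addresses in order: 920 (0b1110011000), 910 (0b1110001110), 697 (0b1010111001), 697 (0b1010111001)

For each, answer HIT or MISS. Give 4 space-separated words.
vaddr=920: (7,0) not in TLB -> MISS, insert
vaddr=910: (7,0) in TLB -> HIT
vaddr=697: (5,1) not in TLB -> MISS, insert
vaddr=697: (5,1) in TLB -> HIT

Answer: MISS HIT MISS HIT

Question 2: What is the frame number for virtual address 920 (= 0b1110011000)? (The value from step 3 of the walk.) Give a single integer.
vaddr = 920: l1_idx=7, l2_idx=0
L1[7] = 3; L2[3][0] = 84

Answer: 84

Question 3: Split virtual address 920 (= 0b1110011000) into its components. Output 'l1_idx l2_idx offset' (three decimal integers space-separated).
Answer: 7 0 24

Derivation:
vaddr = 920 = 0b1110011000
  top 3 bits -> l1_idx = 7
  next 2 bits -> l2_idx = 0
  bottom 5 bits -> offset = 24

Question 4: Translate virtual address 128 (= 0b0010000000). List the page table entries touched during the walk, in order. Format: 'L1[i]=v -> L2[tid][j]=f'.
Answer: L1[1]=0 -> L2[0][0]=71

Derivation:
vaddr = 128 = 0b0010000000
Split: l1_idx=1, l2_idx=0, offset=0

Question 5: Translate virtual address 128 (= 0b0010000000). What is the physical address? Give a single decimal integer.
Answer: 2272

Derivation:
vaddr = 128 = 0b0010000000
Split: l1_idx=1, l2_idx=0, offset=0
L1[1] = 0
L2[0][0] = 71
paddr = 71 * 32 + 0 = 2272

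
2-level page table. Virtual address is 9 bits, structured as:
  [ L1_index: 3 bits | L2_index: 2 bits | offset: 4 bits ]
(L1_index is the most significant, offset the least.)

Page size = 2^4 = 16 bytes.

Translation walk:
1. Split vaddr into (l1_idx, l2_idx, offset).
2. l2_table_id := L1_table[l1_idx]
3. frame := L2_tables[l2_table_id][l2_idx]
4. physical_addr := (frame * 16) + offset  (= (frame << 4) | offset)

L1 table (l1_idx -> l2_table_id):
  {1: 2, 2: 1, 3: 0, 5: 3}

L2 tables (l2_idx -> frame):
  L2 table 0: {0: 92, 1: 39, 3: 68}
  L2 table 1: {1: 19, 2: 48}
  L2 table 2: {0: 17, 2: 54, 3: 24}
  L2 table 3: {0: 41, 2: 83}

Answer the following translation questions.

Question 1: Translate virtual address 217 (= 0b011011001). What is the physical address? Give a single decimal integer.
Answer: 633

Derivation:
vaddr = 217 = 0b011011001
Split: l1_idx=3, l2_idx=1, offset=9
L1[3] = 0
L2[0][1] = 39
paddr = 39 * 16 + 9 = 633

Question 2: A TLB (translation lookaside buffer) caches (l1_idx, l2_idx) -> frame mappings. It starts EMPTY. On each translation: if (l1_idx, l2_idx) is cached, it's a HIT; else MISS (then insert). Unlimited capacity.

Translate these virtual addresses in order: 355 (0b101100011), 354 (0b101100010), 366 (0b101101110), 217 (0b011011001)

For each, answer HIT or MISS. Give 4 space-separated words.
vaddr=355: (5,2) not in TLB -> MISS, insert
vaddr=354: (5,2) in TLB -> HIT
vaddr=366: (5,2) in TLB -> HIT
vaddr=217: (3,1) not in TLB -> MISS, insert

Answer: MISS HIT HIT MISS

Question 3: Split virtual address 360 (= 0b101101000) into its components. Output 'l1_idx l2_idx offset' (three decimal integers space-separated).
vaddr = 360 = 0b101101000
  top 3 bits -> l1_idx = 5
  next 2 bits -> l2_idx = 2
  bottom 4 bits -> offset = 8

Answer: 5 2 8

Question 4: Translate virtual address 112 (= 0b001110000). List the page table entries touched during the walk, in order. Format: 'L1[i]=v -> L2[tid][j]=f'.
Answer: L1[1]=2 -> L2[2][3]=24

Derivation:
vaddr = 112 = 0b001110000
Split: l1_idx=1, l2_idx=3, offset=0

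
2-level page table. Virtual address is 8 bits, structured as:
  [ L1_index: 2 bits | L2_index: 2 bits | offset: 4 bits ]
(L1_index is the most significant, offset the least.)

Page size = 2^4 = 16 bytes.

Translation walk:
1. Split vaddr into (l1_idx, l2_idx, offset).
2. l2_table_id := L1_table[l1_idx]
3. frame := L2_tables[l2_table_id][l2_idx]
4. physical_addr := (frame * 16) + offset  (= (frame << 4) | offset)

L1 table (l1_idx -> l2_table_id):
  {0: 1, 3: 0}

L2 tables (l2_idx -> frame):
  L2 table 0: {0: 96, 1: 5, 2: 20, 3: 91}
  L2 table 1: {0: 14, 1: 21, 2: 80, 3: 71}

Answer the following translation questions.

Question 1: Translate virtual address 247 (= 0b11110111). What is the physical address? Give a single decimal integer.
vaddr = 247 = 0b11110111
Split: l1_idx=3, l2_idx=3, offset=7
L1[3] = 0
L2[0][3] = 91
paddr = 91 * 16 + 7 = 1463

Answer: 1463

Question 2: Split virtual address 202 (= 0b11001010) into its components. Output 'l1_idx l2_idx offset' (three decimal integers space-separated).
Answer: 3 0 10

Derivation:
vaddr = 202 = 0b11001010
  top 2 bits -> l1_idx = 3
  next 2 bits -> l2_idx = 0
  bottom 4 bits -> offset = 10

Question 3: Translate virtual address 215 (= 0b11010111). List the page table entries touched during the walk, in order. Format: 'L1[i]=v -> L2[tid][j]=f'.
vaddr = 215 = 0b11010111
Split: l1_idx=3, l2_idx=1, offset=7

Answer: L1[3]=0 -> L2[0][1]=5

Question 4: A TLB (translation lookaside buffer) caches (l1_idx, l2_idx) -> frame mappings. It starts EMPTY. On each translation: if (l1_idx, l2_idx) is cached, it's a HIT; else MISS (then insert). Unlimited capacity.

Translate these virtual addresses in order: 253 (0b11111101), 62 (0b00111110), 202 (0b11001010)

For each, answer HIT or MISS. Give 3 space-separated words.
vaddr=253: (3,3) not in TLB -> MISS, insert
vaddr=62: (0,3) not in TLB -> MISS, insert
vaddr=202: (3,0) not in TLB -> MISS, insert

Answer: MISS MISS MISS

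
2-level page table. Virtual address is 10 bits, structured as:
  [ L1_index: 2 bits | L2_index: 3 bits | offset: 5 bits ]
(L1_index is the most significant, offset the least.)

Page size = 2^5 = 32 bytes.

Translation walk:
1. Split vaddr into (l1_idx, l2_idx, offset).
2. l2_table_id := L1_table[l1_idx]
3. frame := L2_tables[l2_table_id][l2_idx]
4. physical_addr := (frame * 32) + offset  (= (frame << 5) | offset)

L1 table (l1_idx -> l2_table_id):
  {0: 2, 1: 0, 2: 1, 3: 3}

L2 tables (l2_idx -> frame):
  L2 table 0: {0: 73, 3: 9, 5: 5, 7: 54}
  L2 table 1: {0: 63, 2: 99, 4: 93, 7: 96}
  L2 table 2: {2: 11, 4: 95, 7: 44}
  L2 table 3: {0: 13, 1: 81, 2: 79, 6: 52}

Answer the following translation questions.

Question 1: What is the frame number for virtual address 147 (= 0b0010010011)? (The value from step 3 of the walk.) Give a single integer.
Answer: 95

Derivation:
vaddr = 147: l1_idx=0, l2_idx=4
L1[0] = 2; L2[2][4] = 95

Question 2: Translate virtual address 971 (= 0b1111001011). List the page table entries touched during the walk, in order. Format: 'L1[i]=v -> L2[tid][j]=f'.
Answer: L1[3]=3 -> L2[3][6]=52

Derivation:
vaddr = 971 = 0b1111001011
Split: l1_idx=3, l2_idx=6, offset=11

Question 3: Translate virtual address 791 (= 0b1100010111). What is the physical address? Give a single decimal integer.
Answer: 439

Derivation:
vaddr = 791 = 0b1100010111
Split: l1_idx=3, l2_idx=0, offset=23
L1[3] = 3
L2[3][0] = 13
paddr = 13 * 32 + 23 = 439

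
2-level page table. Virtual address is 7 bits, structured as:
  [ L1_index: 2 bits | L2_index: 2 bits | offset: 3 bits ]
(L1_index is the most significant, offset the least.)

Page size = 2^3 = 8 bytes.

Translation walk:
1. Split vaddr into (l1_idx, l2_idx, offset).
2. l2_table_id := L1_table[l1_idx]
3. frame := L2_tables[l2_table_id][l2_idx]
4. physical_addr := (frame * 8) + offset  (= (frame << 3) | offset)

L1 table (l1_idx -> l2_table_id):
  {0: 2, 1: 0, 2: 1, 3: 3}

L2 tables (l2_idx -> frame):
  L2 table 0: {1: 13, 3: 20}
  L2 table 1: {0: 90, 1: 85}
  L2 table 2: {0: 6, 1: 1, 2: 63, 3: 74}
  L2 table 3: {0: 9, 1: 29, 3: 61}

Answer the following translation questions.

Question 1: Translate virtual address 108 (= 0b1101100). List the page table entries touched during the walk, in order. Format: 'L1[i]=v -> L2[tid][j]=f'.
Answer: L1[3]=3 -> L2[3][1]=29

Derivation:
vaddr = 108 = 0b1101100
Split: l1_idx=3, l2_idx=1, offset=4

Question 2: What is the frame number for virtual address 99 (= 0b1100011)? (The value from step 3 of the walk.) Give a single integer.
Answer: 9

Derivation:
vaddr = 99: l1_idx=3, l2_idx=0
L1[3] = 3; L2[3][0] = 9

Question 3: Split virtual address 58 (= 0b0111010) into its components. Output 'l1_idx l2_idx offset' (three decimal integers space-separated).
vaddr = 58 = 0b0111010
  top 2 bits -> l1_idx = 1
  next 2 bits -> l2_idx = 3
  bottom 3 bits -> offset = 2

Answer: 1 3 2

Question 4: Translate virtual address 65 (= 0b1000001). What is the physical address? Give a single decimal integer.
Answer: 721

Derivation:
vaddr = 65 = 0b1000001
Split: l1_idx=2, l2_idx=0, offset=1
L1[2] = 1
L2[1][0] = 90
paddr = 90 * 8 + 1 = 721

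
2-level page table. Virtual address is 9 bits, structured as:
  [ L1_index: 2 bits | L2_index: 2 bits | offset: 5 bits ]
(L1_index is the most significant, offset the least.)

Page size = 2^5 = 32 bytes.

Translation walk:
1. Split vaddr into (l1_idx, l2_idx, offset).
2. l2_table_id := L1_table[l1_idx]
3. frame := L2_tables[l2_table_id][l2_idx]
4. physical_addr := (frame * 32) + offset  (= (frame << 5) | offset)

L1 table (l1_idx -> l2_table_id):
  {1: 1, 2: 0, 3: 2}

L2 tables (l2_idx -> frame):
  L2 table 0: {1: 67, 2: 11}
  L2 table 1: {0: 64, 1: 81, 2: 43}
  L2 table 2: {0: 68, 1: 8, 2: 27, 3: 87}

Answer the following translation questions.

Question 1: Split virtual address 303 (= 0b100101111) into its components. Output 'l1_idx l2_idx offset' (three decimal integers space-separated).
Answer: 2 1 15

Derivation:
vaddr = 303 = 0b100101111
  top 2 bits -> l1_idx = 2
  next 2 bits -> l2_idx = 1
  bottom 5 bits -> offset = 15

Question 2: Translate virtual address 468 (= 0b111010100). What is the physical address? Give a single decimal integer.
vaddr = 468 = 0b111010100
Split: l1_idx=3, l2_idx=2, offset=20
L1[3] = 2
L2[2][2] = 27
paddr = 27 * 32 + 20 = 884

Answer: 884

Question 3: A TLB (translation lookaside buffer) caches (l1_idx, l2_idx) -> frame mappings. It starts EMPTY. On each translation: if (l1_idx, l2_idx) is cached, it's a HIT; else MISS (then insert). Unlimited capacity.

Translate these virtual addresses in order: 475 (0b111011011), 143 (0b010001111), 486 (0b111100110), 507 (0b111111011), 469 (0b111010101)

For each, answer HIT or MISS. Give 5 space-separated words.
Answer: MISS MISS MISS HIT HIT

Derivation:
vaddr=475: (3,2) not in TLB -> MISS, insert
vaddr=143: (1,0) not in TLB -> MISS, insert
vaddr=486: (3,3) not in TLB -> MISS, insert
vaddr=507: (3,3) in TLB -> HIT
vaddr=469: (3,2) in TLB -> HIT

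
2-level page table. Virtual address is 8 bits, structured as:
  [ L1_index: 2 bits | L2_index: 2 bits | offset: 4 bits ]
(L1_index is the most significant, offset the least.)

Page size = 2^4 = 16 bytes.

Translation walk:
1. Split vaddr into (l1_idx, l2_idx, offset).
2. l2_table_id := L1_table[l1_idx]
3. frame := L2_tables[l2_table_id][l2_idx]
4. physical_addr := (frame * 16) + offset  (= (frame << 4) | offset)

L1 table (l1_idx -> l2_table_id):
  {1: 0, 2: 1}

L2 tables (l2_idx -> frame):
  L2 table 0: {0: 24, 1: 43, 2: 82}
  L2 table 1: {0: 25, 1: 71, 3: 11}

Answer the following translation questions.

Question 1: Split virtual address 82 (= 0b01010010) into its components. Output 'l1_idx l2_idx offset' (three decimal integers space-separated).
Answer: 1 1 2

Derivation:
vaddr = 82 = 0b01010010
  top 2 bits -> l1_idx = 1
  next 2 bits -> l2_idx = 1
  bottom 4 bits -> offset = 2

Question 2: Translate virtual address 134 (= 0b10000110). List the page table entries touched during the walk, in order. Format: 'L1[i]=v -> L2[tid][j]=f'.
vaddr = 134 = 0b10000110
Split: l1_idx=2, l2_idx=0, offset=6

Answer: L1[2]=1 -> L2[1][0]=25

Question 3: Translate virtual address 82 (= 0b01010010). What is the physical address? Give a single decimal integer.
Answer: 690

Derivation:
vaddr = 82 = 0b01010010
Split: l1_idx=1, l2_idx=1, offset=2
L1[1] = 0
L2[0][1] = 43
paddr = 43 * 16 + 2 = 690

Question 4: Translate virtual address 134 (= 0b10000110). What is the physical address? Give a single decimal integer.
Answer: 406

Derivation:
vaddr = 134 = 0b10000110
Split: l1_idx=2, l2_idx=0, offset=6
L1[2] = 1
L2[1][0] = 25
paddr = 25 * 16 + 6 = 406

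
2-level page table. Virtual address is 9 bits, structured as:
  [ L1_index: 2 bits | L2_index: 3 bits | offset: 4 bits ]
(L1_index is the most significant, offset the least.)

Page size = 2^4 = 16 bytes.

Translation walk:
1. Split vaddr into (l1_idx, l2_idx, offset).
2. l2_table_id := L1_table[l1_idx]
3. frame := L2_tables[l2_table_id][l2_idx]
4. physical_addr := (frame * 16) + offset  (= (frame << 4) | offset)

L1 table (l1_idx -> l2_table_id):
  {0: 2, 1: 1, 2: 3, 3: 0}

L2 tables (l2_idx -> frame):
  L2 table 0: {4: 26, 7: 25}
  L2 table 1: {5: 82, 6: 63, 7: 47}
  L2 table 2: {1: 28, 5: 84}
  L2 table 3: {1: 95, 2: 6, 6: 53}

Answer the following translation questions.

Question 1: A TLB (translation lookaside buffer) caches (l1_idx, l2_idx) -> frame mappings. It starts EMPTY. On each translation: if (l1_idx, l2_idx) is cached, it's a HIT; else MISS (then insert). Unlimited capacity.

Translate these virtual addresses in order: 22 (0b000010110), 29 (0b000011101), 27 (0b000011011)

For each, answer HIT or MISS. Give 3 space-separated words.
Answer: MISS HIT HIT

Derivation:
vaddr=22: (0,1) not in TLB -> MISS, insert
vaddr=29: (0,1) in TLB -> HIT
vaddr=27: (0,1) in TLB -> HIT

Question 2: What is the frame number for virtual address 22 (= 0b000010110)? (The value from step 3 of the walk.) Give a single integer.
vaddr = 22: l1_idx=0, l2_idx=1
L1[0] = 2; L2[2][1] = 28

Answer: 28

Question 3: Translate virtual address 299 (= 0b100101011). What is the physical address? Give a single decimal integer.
vaddr = 299 = 0b100101011
Split: l1_idx=2, l2_idx=2, offset=11
L1[2] = 3
L2[3][2] = 6
paddr = 6 * 16 + 11 = 107

Answer: 107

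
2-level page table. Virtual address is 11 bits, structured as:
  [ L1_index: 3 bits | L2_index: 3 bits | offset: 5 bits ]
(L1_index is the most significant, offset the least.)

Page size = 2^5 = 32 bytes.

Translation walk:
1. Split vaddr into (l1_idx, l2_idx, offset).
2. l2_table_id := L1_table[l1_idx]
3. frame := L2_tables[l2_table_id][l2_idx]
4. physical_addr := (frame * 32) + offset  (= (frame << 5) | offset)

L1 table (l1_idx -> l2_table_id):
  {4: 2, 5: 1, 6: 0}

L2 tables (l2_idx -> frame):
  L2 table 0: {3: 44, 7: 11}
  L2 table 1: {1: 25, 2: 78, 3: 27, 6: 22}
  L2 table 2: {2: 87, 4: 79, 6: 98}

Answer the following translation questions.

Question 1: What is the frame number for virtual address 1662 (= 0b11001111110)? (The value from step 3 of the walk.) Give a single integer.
vaddr = 1662: l1_idx=6, l2_idx=3
L1[6] = 0; L2[0][3] = 44

Answer: 44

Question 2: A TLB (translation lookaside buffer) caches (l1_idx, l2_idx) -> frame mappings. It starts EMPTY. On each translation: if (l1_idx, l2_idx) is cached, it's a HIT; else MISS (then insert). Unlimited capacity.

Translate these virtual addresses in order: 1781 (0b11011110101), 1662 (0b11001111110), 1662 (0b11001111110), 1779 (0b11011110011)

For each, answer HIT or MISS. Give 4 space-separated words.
Answer: MISS MISS HIT HIT

Derivation:
vaddr=1781: (6,7) not in TLB -> MISS, insert
vaddr=1662: (6,3) not in TLB -> MISS, insert
vaddr=1662: (6,3) in TLB -> HIT
vaddr=1779: (6,7) in TLB -> HIT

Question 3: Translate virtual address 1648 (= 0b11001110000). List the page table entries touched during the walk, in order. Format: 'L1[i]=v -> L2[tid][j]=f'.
vaddr = 1648 = 0b11001110000
Split: l1_idx=6, l2_idx=3, offset=16

Answer: L1[6]=0 -> L2[0][3]=44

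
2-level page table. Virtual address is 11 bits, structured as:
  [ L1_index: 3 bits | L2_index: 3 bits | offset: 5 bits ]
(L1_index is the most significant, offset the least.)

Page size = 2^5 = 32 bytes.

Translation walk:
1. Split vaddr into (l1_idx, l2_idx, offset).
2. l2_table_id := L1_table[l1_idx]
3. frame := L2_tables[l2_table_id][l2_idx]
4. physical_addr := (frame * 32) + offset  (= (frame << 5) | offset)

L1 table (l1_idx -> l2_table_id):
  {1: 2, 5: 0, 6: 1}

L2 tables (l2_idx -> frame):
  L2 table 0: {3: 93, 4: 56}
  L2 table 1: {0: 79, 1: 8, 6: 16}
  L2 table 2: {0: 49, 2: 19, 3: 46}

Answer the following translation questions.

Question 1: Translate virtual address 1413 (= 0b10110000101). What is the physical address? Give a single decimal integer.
vaddr = 1413 = 0b10110000101
Split: l1_idx=5, l2_idx=4, offset=5
L1[5] = 0
L2[0][4] = 56
paddr = 56 * 32 + 5 = 1797

Answer: 1797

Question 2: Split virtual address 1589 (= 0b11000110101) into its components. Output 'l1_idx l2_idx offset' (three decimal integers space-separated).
vaddr = 1589 = 0b11000110101
  top 3 bits -> l1_idx = 6
  next 3 bits -> l2_idx = 1
  bottom 5 bits -> offset = 21

Answer: 6 1 21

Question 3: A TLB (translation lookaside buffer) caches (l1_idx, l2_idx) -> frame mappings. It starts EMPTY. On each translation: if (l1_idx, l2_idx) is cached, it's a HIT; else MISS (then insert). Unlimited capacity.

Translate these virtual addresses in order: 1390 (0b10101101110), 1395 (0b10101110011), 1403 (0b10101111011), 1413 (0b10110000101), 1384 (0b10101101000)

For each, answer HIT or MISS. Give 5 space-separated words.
Answer: MISS HIT HIT MISS HIT

Derivation:
vaddr=1390: (5,3) not in TLB -> MISS, insert
vaddr=1395: (5,3) in TLB -> HIT
vaddr=1403: (5,3) in TLB -> HIT
vaddr=1413: (5,4) not in TLB -> MISS, insert
vaddr=1384: (5,3) in TLB -> HIT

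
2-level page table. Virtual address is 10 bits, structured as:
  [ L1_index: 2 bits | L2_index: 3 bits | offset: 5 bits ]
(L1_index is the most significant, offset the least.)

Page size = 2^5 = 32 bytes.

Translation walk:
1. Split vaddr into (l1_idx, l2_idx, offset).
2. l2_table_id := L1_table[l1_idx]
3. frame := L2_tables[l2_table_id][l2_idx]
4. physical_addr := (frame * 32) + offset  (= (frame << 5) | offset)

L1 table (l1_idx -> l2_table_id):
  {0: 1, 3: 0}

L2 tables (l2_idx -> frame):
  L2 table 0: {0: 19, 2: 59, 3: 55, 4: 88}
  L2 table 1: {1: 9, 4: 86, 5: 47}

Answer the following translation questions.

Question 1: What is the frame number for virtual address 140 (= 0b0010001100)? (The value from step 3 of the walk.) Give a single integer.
vaddr = 140: l1_idx=0, l2_idx=4
L1[0] = 1; L2[1][4] = 86

Answer: 86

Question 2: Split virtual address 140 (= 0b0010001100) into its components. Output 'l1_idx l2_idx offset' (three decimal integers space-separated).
vaddr = 140 = 0b0010001100
  top 2 bits -> l1_idx = 0
  next 3 bits -> l2_idx = 4
  bottom 5 bits -> offset = 12

Answer: 0 4 12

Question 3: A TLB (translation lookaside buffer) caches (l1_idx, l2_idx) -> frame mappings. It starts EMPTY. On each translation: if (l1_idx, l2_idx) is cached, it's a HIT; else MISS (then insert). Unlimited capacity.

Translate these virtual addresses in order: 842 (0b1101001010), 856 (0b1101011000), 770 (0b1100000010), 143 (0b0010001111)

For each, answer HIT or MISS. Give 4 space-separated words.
vaddr=842: (3,2) not in TLB -> MISS, insert
vaddr=856: (3,2) in TLB -> HIT
vaddr=770: (3,0) not in TLB -> MISS, insert
vaddr=143: (0,4) not in TLB -> MISS, insert

Answer: MISS HIT MISS MISS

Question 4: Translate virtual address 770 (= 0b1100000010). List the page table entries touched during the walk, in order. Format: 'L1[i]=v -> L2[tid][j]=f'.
Answer: L1[3]=0 -> L2[0][0]=19

Derivation:
vaddr = 770 = 0b1100000010
Split: l1_idx=3, l2_idx=0, offset=2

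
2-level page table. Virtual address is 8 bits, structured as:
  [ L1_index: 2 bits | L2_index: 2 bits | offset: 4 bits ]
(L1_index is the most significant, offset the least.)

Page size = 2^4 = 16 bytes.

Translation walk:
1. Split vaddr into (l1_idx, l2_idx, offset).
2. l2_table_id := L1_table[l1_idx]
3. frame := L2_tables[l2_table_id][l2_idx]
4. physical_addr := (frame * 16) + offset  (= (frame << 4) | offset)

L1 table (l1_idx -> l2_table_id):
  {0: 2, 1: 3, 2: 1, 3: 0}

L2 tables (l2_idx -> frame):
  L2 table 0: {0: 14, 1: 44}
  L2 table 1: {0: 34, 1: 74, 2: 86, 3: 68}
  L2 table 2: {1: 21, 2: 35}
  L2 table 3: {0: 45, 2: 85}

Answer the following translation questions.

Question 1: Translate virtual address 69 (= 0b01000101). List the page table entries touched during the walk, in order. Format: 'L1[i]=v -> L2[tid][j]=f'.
vaddr = 69 = 0b01000101
Split: l1_idx=1, l2_idx=0, offset=5

Answer: L1[1]=3 -> L2[3][0]=45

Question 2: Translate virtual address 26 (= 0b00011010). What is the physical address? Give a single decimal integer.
vaddr = 26 = 0b00011010
Split: l1_idx=0, l2_idx=1, offset=10
L1[0] = 2
L2[2][1] = 21
paddr = 21 * 16 + 10 = 346

Answer: 346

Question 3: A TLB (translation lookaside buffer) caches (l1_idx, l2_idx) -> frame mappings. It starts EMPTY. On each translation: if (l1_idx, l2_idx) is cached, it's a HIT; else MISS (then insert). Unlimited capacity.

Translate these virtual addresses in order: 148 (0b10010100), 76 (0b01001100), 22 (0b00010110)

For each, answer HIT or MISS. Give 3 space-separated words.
vaddr=148: (2,1) not in TLB -> MISS, insert
vaddr=76: (1,0) not in TLB -> MISS, insert
vaddr=22: (0,1) not in TLB -> MISS, insert

Answer: MISS MISS MISS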